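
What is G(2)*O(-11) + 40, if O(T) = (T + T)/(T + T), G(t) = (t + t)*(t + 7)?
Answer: 76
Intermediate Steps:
G(t) = 2*t*(7 + t) (G(t) = (2*t)*(7 + t) = 2*t*(7 + t))
O(T) = 1 (O(T) = (2*T)/((2*T)) = (2*T)*(1/(2*T)) = 1)
G(2)*O(-11) + 40 = (2*2*(7 + 2))*1 + 40 = (2*2*9)*1 + 40 = 36*1 + 40 = 36 + 40 = 76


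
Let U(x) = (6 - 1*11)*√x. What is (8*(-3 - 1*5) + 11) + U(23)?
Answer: -53 - 5*√23 ≈ -76.979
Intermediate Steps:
U(x) = -5*√x (U(x) = (6 - 11)*√x = -5*√x)
(8*(-3 - 1*5) + 11) + U(23) = (8*(-3 - 1*5) + 11) - 5*√23 = (8*(-3 - 5) + 11) - 5*√23 = (8*(-8) + 11) - 5*√23 = (-64 + 11) - 5*√23 = -53 - 5*√23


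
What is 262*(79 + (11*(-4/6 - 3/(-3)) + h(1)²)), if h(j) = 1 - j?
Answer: 64976/3 ≈ 21659.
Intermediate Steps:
262*(79 + (11*(-4/6 - 3/(-3)) + h(1)²)) = 262*(79 + (11*(-4/6 - 3/(-3)) + (1 - 1*1)²)) = 262*(79 + (11*(-4*⅙ - 3*(-⅓)) + (1 - 1)²)) = 262*(79 + (11*(-⅔ + 1) + 0²)) = 262*(79 + (11*(⅓) + 0)) = 262*(79 + (11/3 + 0)) = 262*(79 + 11/3) = 262*(248/3) = 64976/3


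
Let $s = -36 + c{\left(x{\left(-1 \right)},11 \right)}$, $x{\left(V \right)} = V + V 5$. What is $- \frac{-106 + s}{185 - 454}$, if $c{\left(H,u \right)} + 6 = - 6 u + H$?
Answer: $- \frac{220}{269} \approx -0.81784$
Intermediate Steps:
$x{\left(V \right)} = 6 V$ ($x{\left(V \right)} = V + 5 V = 6 V$)
$c{\left(H,u \right)} = -6 + H - 6 u$ ($c{\left(H,u \right)} = -6 + \left(- 6 u + H\right) = -6 + \left(H - 6 u\right) = -6 + H - 6 u$)
$s = -114$ ($s = -36 - 78 = -114$)
$- \frac{-106 + s}{185 - 454} = - \frac{-106 - 114}{185 - 454} = - \frac{-220}{-269} = - \frac{\left(-220\right) \left(-1\right)}{269} = \left(-1\right) \frac{220}{269} = - \frac{220}{269}$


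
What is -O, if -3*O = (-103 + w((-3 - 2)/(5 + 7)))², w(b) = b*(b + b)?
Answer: 54626881/15552 ≈ 3512.5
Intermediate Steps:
w(b) = 2*b² (w(b) = b*(2*b) = 2*b²)
O = -54626881/15552 (O = -(-103 + 2*((-3 - 2)/(5 + 7))²)²/3 = -(-103 + 2*(-5/12)²)²/3 = -(-103 + 2*(25/144))²/3 = -(-103 + 25/72)²/3 = -(-7391/72)²/3 = -⅓*54626881/5184 = -54626881/15552 ≈ -3512.5)
-O = -1*(-54626881/15552) = 54626881/15552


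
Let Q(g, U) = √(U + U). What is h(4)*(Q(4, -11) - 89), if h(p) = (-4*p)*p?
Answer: 5696 - 64*I*√22 ≈ 5696.0 - 300.19*I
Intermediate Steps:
Q(g, U) = √2*√U (Q(g, U) = √(2*U) = √2*√U)
h(p) = -4*p²
h(4)*(Q(4, -11) - 89) = (-4*4²)*(√2*√(-11) - 89) = (-4*16)*(√2*(I*√11) - 89) = -64*(I*√22 - 89) = -64*(-89 + I*√22) = 5696 - 64*I*√22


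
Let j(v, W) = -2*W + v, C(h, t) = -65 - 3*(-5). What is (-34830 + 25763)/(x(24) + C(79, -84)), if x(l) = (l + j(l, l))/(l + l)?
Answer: 9067/50 ≈ 181.34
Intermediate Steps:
C(h, t) = -50 (C(h, t) = -65 - 1*(-15) = -65 + 15 = -50)
j(v, W) = v - 2*W
x(l) = 0 (x(l) = (l + (l - 2*l))/(l + l) = (l - l)/((2*l)) = 0*(1/(2*l)) = 0)
(-34830 + 25763)/(x(24) + C(79, -84)) = (-34830 + 25763)/(0 - 50) = -9067/(-50) = -9067*(-1/50) = 9067/50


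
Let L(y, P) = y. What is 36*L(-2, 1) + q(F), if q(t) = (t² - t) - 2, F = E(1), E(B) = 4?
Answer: -62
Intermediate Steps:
F = 4
q(t) = -2 + t² - t
36*L(-2, 1) + q(F) = 36*(-2) + (-2 + 4² - 1*4) = -72 + (-2 + 16 - 4) = -72 + 10 = -62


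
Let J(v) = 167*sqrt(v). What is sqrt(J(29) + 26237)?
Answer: sqrt(26237 + 167*sqrt(29)) ≈ 164.73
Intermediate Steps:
sqrt(J(29) + 26237) = sqrt(167*sqrt(29) + 26237) = sqrt(26237 + 167*sqrt(29))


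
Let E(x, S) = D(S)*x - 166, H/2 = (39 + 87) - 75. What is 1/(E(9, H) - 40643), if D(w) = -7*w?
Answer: -1/47235 ≈ -2.1171e-5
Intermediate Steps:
H = 102 (H = 2*((39 + 87) - 75) = 2*(126 - 75) = 2*51 = 102)
E(x, S) = -166 - 7*S*x (E(x, S) = (-7*S)*x - 166 = -7*S*x - 166 = -166 - 7*S*x)
1/(E(9, H) - 40643) = 1/((-166 - 7*102*9) - 40643) = 1/((-166 - 6426) - 40643) = 1/(-6592 - 40643) = 1/(-47235) = -1/47235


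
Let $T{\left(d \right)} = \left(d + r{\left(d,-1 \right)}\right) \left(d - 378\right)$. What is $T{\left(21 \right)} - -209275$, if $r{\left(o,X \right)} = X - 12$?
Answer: $206419$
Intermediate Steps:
$r{\left(o,X \right)} = -12 + X$
$T{\left(d \right)} = \left(-378 + d\right) \left(-13 + d\right)$ ($T{\left(d \right)} = \left(d - 13\right) \left(d - 378\right) = \left(d - 13\right) \left(-378 + d\right) = \left(-13 + d\right) \left(-378 + d\right) = \left(-378 + d\right) \left(-13 + d\right)$)
$T{\left(21 \right)} - -209275 = \left(4914 + 21^{2} - 8211\right) - -209275 = \left(4914 + 441 - 8211\right) + 209275 = -2856 + 209275 = 206419$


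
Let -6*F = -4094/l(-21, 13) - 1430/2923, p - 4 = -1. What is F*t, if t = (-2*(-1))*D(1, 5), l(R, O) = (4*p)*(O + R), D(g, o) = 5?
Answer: -29573705/420912 ≈ -70.261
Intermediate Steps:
p = 3 (p = 4 - 1 = 3)
l(R, O) = 12*O + 12*R (l(R, O) = (4*3)*(O + R) = 12*(O + R) = 12*O + 12*R)
F = -5914741/841824 (F = -(-4094/(12*13 + 12*(-21)) - 1430/2923)/6 = -(-4094/(156 - 252) - 1430*1/2923)/6 = -(-4094/(-96) - 1430/2923)/6 = -(-4094*(-1/96) - 1430/2923)/6 = -(2047/48 - 1430/2923)/6 = -⅙*5914741/140304 = -5914741/841824 ≈ -7.0261)
t = 10 (t = -2*(-1)*5 = 2*5 = 10)
F*t = -5914741/841824*10 = -29573705/420912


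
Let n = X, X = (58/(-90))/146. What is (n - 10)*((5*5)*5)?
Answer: -1643225/1314 ≈ -1250.6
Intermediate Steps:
X = -29/6570 (X = (58*(-1/90))*(1/146) = -29/45*1/146 = -29/6570 ≈ -0.0044140)
n = -29/6570 ≈ -0.0044140
(n - 10)*((5*5)*5) = (-29/6570 - 10)*((5*5)*5) = -328645*5/1314 = -65729/6570*125 = -1643225/1314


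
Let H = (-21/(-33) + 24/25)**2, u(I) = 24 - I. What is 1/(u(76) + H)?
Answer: -75625/3739779 ≈ -0.020222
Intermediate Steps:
H = 192721/75625 (H = (-21*(-1/33) + 24*(1/25))**2 = (7/11 + 24/25)**2 = (439/275)**2 = 192721/75625 ≈ 2.5484)
1/(u(76) + H) = 1/((24 - 1*76) + 192721/75625) = 1/((24 - 76) + 192721/75625) = 1/(-52 + 192721/75625) = 1/(-3739779/75625) = -75625/3739779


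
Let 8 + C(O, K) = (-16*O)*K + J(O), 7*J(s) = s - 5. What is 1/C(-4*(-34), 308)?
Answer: -7/4691381 ≈ -1.4921e-6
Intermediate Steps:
J(s) = -5/7 + s/7 (J(s) = (s - 5)/7 = (-5 + s)/7 = -5/7 + s/7)
C(O, K) = -61/7 + O/7 - 16*K*O (C(O, K) = -8 + ((-16*O)*K + (-5/7 + O/7)) = -8 + (-16*K*O + (-5/7 + O/7)) = -8 + (-5/7 + O/7 - 16*K*O) = -61/7 + O/7 - 16*K*O)
1/C(-4*(-34), 308) = 1/(-61/7 + (-4*(-34))/7 - 16*308*(-4*(-34))) = 1/(-61/7 + (⅐)*136 - 16*308*136) = 1/(-61/7 + 136/7 - 670208) = 1/(-4691381/7) = -7/4691381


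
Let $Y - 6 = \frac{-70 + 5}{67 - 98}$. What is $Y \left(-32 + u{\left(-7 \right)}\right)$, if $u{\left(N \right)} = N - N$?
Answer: $- \frac{8032}{31} \approx -259.1$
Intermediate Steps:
$u{\left(N \right)} = 0$
$Y = \frac{251}{31}$ ($Y = 6 + \frac{-70 + 5}{67 - 98} = 6 - \frac{65}{-31} = 6 - - \frac{65}{31} = 6 + \frac{65}{31} = \frac{251}{31} \approx 8.0968$)
$Y \left(-32 + u{\left(-7 \right)}\right) = \frac{251 \left(-32 + 0\right)}{31} = \frac{251}{31} \left(-32\right) = - \frac{8032}{31}$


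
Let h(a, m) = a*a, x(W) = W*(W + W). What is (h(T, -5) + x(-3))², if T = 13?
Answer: 34969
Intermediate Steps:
x(W) = 2*W² (x(W) = W*(2*W) = 2*W²)
h(a, m) = a²
(h(T, -5) + x(-3))² = (13² + 2*(-3)²)² = (169 + 2*9)² = (169 + 18)² = 187² = 34969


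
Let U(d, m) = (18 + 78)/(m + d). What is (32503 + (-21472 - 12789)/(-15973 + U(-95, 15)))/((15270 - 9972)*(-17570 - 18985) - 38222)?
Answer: -1298109209/7735770403526 ≈ -0.00016781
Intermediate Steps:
U(d, m) = 96/(d + m)
(32503 + (-21472 - 12789)/(-15973 + U(-95, 15)))/((15270 - 9972)*(-17570 - 18985) - 38222) = (32503 + (-21472 - 12789)/(-15973 + 96/(-95 + 15)))/((15270 - 9972)*(-17570 - 18985) - 38222) = (32503 - 34261/(-15973 + 96/(-80)))/(5298*(-36555) - 38222) = (32503 - 34261/(-15973 + 96*(-1/80)))/(-193668390 - 38222) = (32503 - 34261/(-15973 - 6/5))/(-193706612) = (32503 - 34261/(-79871/5))*(-1/193706612) = (32503 - 34261*(-5/79871))*(-1/193706612) = (32503 + 171305/79871)*(-1/193706612) = (2596218418/79871)*(-1/193706612) = -1298109209/7735770403526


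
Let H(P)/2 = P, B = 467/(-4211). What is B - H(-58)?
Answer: 488009/4211 ≈ 115.89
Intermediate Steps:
B = -467/4211 (B = 467*(-1/4211) = -467/4211 ≈ -0.11090)
H(P) = 2*P
B - H(-58) = -467/4211 - 2*(-58) = -467/4211 - 1*(-116) = -467/4211 + 116 = 488009/4211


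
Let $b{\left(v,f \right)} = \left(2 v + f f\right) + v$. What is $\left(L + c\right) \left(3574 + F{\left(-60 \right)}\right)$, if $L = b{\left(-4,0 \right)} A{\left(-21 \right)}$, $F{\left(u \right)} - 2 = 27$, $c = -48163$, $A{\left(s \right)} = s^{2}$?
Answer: $-192598365$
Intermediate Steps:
$F{\left(u \right)} = 29$ ($F{\left(u \right)} = 2 + 27 = 29$)
$b{\left(v,f \right)} = f^{2} + 3 v$ ($b{\left(v,f \right)} = \left(2 v + f^{2}\right) + v = \left(f^{2} + 2 v\right) + v = f^{2} + 3 v$)
$L = -5292$ ($L = \left(0^{2} + 3 \left(-4\right)\right) \left(-21\right)^{2} = \left(0 - 12\right) 441 = \left(-12\right) 441 = -5292$)
$\left(L + c\right) \left(3574 + F{\left(-60 \right)}\right) = \left(-5292 - 48163\right) \left(3574 + 29\right) = \left(-53455\right) 3603 = -192598365$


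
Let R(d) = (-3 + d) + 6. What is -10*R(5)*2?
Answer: -160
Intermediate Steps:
R(d) = 3 + d
-10*R(5)*2 = -10*(3 + 5)*2 = -10*8*2 = -80*2 = -160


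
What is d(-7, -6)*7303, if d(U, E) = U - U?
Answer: 0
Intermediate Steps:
d(U, E) = 0
d(-7, -6)*7303 = 0*7303 = 0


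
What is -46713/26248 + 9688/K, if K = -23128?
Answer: -23833373/10840424 ≈ -2.1986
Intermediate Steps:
-46713/26248 + 9688/K = -46713/26248 + 9688/(-23128) = -46713*1/26248 + 9688*(-1/23128) = -46713/26248 - 173/413 = -23833373/10840424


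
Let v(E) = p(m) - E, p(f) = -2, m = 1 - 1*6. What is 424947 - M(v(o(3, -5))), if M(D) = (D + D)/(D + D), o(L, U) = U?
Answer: 424946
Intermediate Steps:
m = -5 (m = 1 - 6 = -5)
v(E) = -2 - E
M(D) = 1 (M(D) = (2*D)/((2*D)) = (2*D)*(1/(2*D)) = 1)
424947 - M(v(o(3, -5))) = 424947 - 1*1 = 424947 - 1 = 424946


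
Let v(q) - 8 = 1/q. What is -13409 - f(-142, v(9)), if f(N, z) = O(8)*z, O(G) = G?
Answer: -121265/9 ≈ -13474.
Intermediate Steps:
v(q) = 8 + 1/q
f(N, z) = 8*z
-13409 - f(-142, v(9)) = -13409 - 8*(8 + 1/9) = -13409 - 8*73/9 = -13409 - 1*584/9 = -13409 - 584/9 = -121265/9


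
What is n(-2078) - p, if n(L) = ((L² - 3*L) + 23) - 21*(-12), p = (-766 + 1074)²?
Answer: 4229729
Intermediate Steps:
p = 94864 (p = 308² = 94864)
n(L) = 275 + L² - 3*L (n(L) = (23 + L² - 3*L) + 252 = 275 + L² - 3*L)
n(-2078) - p = (275 + (-2078)² - 3*(-2078)) - 1*94864 = (275 + 4318084 + 6234) - 94864 = 4324593 - 94864 = 4229729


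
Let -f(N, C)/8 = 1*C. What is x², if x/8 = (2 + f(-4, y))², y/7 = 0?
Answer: 1024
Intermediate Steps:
y = 0 (y = 7*0 = 0)
f(N, C) = -8*C
x = 32 (x = 8*(2 - 8*0)² = 8*(2 + 0)² = 8*2² = 8*4 = 32)
x² = 32² = 1024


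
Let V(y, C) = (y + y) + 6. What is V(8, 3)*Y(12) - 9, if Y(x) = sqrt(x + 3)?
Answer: -9 + 22*sqrt(15) ≈ 76.206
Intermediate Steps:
V(y, C) = 6 + 2*y (V(y, C) = 2*y + 6 = 6 + 2*y)
Y(x) = sqrt(3 + x)
V(8, 3)*Y(12) - 9 = (6 + 2*8)*sqrt(3 + 12) - 9 = (6 + 16)*sqrt(15) - 9 = 22*sqrt(15) - 9 = -9 + 22*sqrt(15)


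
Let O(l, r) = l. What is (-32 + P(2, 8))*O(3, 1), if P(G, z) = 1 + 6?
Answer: -75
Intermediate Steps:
P(G, z) = 7
(-32 + P(2, 8))*O(3, 1) = (-32 + 7)*3 = -25*3 = -75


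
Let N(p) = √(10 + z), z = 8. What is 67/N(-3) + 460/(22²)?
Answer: 115/121 + 67*√2/6 ≈ 16.742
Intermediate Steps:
N(p) = 3*√2 (N(p) = √(10 + 8) = √18 = 3*√2)
67/N(-3) + 460/(22²) = 67/((3*√2)) + 460/(22²) = 67*(√2/6) + 460/484 = 67*√2/6 + 460*(1/484) = 67*√2/6 + 115/121 = 115/121 + 67*√2/6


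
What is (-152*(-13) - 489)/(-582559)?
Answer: -1487/582559 ≈ -0.0025525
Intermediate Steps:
(-152*(-13) - 489)/(-582559) = (1976 - 489)*(-1/582559) = 1487*(-1/582559) = -1487/582559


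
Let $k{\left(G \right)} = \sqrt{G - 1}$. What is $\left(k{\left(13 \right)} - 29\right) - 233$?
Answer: $-262 + 2 \sqrt{3} \approx -258.54$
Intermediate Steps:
$k{\left(G \right)} = \sqrt{-1 + G}$
$\left(k{\left(13 \right)} - 29\right) - 233 = \left(\sqrt{-1 + 13} - 29\right) - 233 = \left(\sqrt{12} - 29\right) - 233 = \left(2 \sqrt{3} - 29\right) - 233 = \left(-29 + 2 \sqrt{3}\right) - 233 = -262 + 2 \sqrt{3}$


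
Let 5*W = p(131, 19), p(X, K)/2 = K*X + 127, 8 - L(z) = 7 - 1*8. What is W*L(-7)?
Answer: 47088/5 ≈ 9417.6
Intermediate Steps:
L(z) = 9 (L(z) = 8 - (7 - 1*8) = 8 - (7 - 8) = 8 - 1*(-1) = 8 + 1 = 9)
p(X, K) = 254 + 2*K*X (p(X, K) = 2*(K*X + 127) = 2*(127 + K*X) = 254 + 2*K*X)
W = 5232/5 (W = (254 + 2*19*131)/5 = (254 + 4978)/5 = (⅕)*5232 = 5232/5 ≈ 1046.4)
W*L(-7) = (5232/5)*9 = 47088/5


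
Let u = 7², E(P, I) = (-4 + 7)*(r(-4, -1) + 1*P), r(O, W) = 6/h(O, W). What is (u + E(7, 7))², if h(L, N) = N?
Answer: 2704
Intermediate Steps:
r(O, W) = 6/W
E(P, I) = -18 + 3*P (E(P, I) = (-4 + 7)*(6/(-1) + 1*P) = 3*(6*(-1) + P) = 3*(-6 + P) = -18 + 3*P)
u = 49
(u + E(7, 7))² = (49 + (-18 + 3*7))² = (49 + (-18 + 21))² = (49 + 3)² = 52² = 2704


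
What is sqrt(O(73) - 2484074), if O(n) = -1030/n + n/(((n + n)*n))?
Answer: I*sqrt(52950821998)/146 ≈ 1576.1*I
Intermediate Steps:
O(n) = -2059/(2*n) (O(n) = -1030/n + n/(((2*n)*n)) = -1030/n + n/((2*n**2)) = -1030/n + n*(1/(2*n**2)) = -1030/n + 1/(2*n) = -2059/(2*n))
sqrt(O(73) - 2484074) = sqrt(-2059/2/73 - 2484074) = sqrt(-2059/2*1/73 - 2484074) = sqrt(-2059/146 - 2484074) = sqrt(-362676863/146) = I*sqrt(52950821998)/146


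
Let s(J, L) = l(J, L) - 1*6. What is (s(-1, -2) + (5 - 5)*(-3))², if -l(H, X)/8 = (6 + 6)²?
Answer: 1340964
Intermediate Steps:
l(H, X) = -1152 (l(H, X) = -8*(6 + 6)² = -8*12² = -8*144 = -1152)
s(J, L) = -1158 (s(J, L) = -1152 - 1*6 = -1152 - 6 = -1158)
(s(-1, -2) + (5 - 5)*(-3))² = (-1158 + (5 - 5)*(-3))² = (-1158 + 0*(-3))² = (-1158 + 0)² = (-1158)² = 1340964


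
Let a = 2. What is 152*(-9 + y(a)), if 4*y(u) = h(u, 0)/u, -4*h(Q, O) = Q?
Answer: -2755/2 ≈ -1377.5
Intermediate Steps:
h(Q, O) = -Q/4
y(u) = -1/16 (y(u) = ((-u/4)/u)/4 = (¼)*(-¼) = -1/16)
152*(-9 + y(a)) = 152*(-9 - 1/16) = 152*(-145/16) = -2755/2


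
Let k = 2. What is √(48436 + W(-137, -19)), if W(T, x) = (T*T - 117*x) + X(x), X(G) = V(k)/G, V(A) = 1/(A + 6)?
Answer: √401016090/76 ≈ 263.49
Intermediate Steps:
V(A) = 1/(6 + A)
X(G) = 1/(8*G) (X(G) = 1/((6 + 2)*G) = 1/(8*G))
W(T, x) = T² - 117*x + 1/(8*x) (W(T, x) = (T*T - 117*x) + 1/(8*x) = (T² - 117*x) + 1/(8*x) = T² - 117*x + 1/(8*x))
√(48436 + W(-137, -19)) = √(48436 + ((-137)² - 117*(-19) + (⅛)/(-19))) = √(48436 + (18769 + 2223 + (⅛)*(-1/19))) = √(48436 + (18769 + 2223 - 1/152)) = √(48436 + 3190783/152) = √(10553055/152) = √401016090/76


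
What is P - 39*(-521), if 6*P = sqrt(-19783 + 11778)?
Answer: 20319 + I*sqrt(8005)/6 ≈ 20319.0 + 14.912*I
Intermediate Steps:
P = I*sqrt(8005)/6 (P = sqrt(-19783 + 11778)/6 = sqrt(-8005)/6 = (I*sqrt(8005))/6 = I*sqrt(8005)/6 ≈ 14.912*I)
P - 39*(-521) = I*sqrt(8005)/6 - 39*(-521) = I*sqrt(8005)/6 - 1*(-20319) = I*sqrt(8005)/6 + 20319 = 20319 + I*sqrt(8005)/6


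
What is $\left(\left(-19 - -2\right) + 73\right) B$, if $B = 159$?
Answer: $8904$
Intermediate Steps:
$\left(\left(-19 - -2\right) + 73\right) B = \left(\left(-19 - -2\right) + 73\right) 159 = \left(\left(-19 + 2\right) + 73\right) 159 = \left(-17 + 73\right) 159 = 56 \cdot 159 = 8904$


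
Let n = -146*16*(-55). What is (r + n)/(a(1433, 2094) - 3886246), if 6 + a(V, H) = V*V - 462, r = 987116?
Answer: -1115596/1833225 ≈ -0.60854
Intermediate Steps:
a(V, H) = -468 + V² (a(V, H) = -6 + (V*V - 462) = -6 + (V² - 462) = -6 + (-462 + V²) = -468 + V²)
n = 128480 (n = -2336*(-55) = 128480)
(r + n)/(a(1433, 2094) - 3886246) = (987116 + 128480)/((-468 + 1433²) - 3886246) = 1115596/((-468 + 2053489) - 3886246) = 1115596/(2053021 - 3886246) = 1115596/(-1833225) = 1115596*(-1/1833225) = -1115596/1833225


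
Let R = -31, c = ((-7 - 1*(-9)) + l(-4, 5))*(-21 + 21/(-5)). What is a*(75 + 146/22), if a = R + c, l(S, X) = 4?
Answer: -818078/55 ≈ -14874.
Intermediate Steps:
c = -756/5 (c = ((-7 - 1*(-9)) + 4)*(-21 + 21/(-5)) = ((-7 + 9) + 4)*(-21 + 21*(-1/5)) = (2 + 4)*(-21 - 21/5) = 6*(-126/5) = -756/5 ≈ -151.20)
a = -911/5 (a = -31 - 756/5 = -911/5 ≈ -182.20)
a*(75 + 146/22) = -911*(75 + 146/22)/5 = -911*(75 + 146*(1/22))/5 = -911*(75 + 73/11)/5 = -911/5*898/11 = -818078/55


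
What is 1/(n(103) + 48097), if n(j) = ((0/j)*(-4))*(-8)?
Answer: 1/48097 ≈ 2.0791e-5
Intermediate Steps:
n(j) = 0 (n(j) = (0*(-4))*(-8) = 0*(-8) = 0)
1/(n(103) + 48097) = 1/(0 + 48097) = 1/48097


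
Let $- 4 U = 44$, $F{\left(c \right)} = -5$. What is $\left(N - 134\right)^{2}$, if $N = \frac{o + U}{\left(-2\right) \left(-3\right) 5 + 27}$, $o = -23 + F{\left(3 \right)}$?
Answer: $\frac{6548481}{361} \approx 18140.0$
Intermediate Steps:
$U = -11$ ($U = \left(- \frac{1}{4}\right) 44 = -11$)
$o = -28$ ($o = -23 - 5 = -28$)
$N = - \frac{13}{19}$ ($N = \frac{-28 - 11}{\left(-2\right) \left(-3\right) 5 + 27} = - \frac{39}{6 \cdot 5 + 27} = - \frac{39}{30 + 27} = - \frac{39}{57} = \left(-39\right) \frac{1}{57} = - \frac{13}{19} \approx -0.68421$)
$\left(N - 134\right)^{2} = \left(- \frac{13}{19} - 134\right)^{2} = \left(- \frac{2559}{19}\right)^{2} = \frac{6548481}{361}$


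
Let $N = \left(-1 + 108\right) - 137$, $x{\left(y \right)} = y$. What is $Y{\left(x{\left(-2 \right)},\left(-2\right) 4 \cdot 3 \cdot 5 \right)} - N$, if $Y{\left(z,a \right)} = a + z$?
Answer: $-92$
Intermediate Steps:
$N = -30$ ($N = 107 - 137 = -30$)
$Y{\left(x{\left(-2 \right)},\left(-2\right) 4 \cdot 3 \cdot 5 \right)} - N = \left(\left(-2\right) 4 \cdot 3 \cdot 5 - 2\right) - -30 = \left(\left(-8\right) 3 \cdot 5 - 2\right) + 30 = \left(\left(-24\right) 5 - 2\right) + 30 = \left(-120 - 2\right) + 30 = -122 + 30 = -92$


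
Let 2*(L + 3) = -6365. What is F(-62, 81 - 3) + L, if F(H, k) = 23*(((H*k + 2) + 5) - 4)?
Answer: -228689/2 ≈ -1.1434e+5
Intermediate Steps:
L = -6371/2 (L = -3 + (½)*(-6365) = -3 - 6365/2 = -6371/2 ≈ -3185.5)
F(H, k) = 69 + 23*H*k (F(H, k) = 23*(((2 + H*k) + 5) - 4) = 23*((7 + H*k) - 4) = 23*(3 + H*k) = 69 + 23*H*k)
F(-62, 81 - 3) + L = (69 + 23*(-62)*(81 - 3)) - 6371/2 = (69 + 23*(-62)*78) - 6371/2 = (69 - 111228) - 6371/2 = -111159 - 6371/2 = -228689/2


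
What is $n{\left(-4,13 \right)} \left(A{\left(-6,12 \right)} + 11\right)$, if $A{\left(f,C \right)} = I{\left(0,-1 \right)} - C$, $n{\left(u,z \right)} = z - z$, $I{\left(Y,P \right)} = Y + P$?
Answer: $0$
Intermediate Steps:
$I{\left(Y,P \right)} = P + Y$
$n{\left(u,z \right)} = 0$
$A{\left(f,C \right)} = -1 - C$ ($A{\left(f,C \right)} = \left(-1 + 0\right) - C = -1 - C$)
$n{\left(-4,13 \right)} \left(A{\left(-6,12 \right)} + 11\right) = 0 \left(\left(-1 - 12\right) + 11\right) = 0 \left(-13 + 11\right) = 0 \left(-2\right) = 0$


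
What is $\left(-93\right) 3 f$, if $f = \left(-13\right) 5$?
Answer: $18135$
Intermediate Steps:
$f = -65$
$\left(-93\right) 3 f = \left(-93\right) 3 \left(-65\right) = \left(-279\right) \left(-65\right) = 18135$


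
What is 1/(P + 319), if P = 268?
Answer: 1/587 ≈ 0.0017036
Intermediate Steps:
1/(P + 319) = 1/(268 + 319) = 1/587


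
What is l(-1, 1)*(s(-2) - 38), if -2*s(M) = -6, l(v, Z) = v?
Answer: 35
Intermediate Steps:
s(M) = 3 (s(M) = -1/2*(-6) = 3)
l(-1, 1)*(s(-2) - 38) = -(3 - 38) = -1*(-35) = 35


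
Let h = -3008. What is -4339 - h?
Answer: -1331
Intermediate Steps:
-4339 - h = -4339 - 1*(-3008) = -4339 + 3008 = -1331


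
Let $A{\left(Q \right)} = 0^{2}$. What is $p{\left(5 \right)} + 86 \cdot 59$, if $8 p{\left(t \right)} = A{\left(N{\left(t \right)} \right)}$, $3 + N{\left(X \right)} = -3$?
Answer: $5074$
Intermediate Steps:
$N{\left(X \right)} = -6$ ($N{\left(X \right)} = -3 - 3 = -6$)
$A{\left(Q \right)} = 0$
$p{\left(t \right)} = 0$ ($p{\left(t \right)} = \frac{1}{8} \cdot 0 = 0$)
$p{\left(5 \right)} + 86 \cdot 59 = 0 + 86 \cdot 59 = 0 + 5074 = 5074$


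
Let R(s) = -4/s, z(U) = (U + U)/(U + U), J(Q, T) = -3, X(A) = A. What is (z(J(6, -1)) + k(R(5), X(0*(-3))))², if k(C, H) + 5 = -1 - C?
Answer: 441/25 ≈ 17.640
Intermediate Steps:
z(U) = 1 (z(U) = (2*U)/((2*U)) = (2*U)*(1/(2*U)) = 1)
k(C, H) = -6 - C (k(C, H) = -5 + (-1 - C) = -6 - C)
(z(J(6, -1)) + k(R(5), X(0*(-3))))² = (1 + (-6 - (-4)/5))² = (1 + (-6 - 1*(-⅘)))² = (1 + (-6 + ⅘))² = (1 - 26/5)² = (-21/5)² = 441/25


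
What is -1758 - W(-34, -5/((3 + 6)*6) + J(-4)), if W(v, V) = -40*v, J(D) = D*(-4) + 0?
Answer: -3118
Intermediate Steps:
J(D) = -4*D (J(D) = -4*D + 0 = -4*D)
-1758 - W(-34, -5/((3 + 6)*6) + J(-4)) = -1758 - (-40)*(-34) = -1758 - 1*1360 = -1758 - 1360 = -3118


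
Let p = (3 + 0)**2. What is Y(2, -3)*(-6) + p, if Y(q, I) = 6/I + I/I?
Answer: 15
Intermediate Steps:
Y(q, I) = 1 + 6/I (Y(q, I) = 6/I + 1 = 1 + 6/I)
p = 9 (p = 3**2 = 9)
Y(2, -3)*(-6) + p = ((6 - 3)/(-3))*(-6) + 9 = -1/3*3*(-6) + 9 = -1*(-6) + 9 = 6 + 9 = 15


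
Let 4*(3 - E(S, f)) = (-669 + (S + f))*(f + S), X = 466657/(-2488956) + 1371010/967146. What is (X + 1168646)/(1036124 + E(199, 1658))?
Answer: 156286040357958263/64806470793936136 ≈ 2.4116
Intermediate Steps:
X = 164503228591/133732435532 (X = 466657*(-1/2488956) + 1371010*(1/967146) = -466657/2488956 + 685505/483573 = 164503228591/133732435532 ≈ 1.2301)
E(S, f) = 3 - (S + f)*(-669 + S + f)/4 (E(S, f) = 3 - (-669 + (S + f))*(f + S)/4 = 3 - (-669 + S + f)*(S + f)/4 = 3 - (S + f)*(-669 + S + f)/4)
(X + 1168646)/(1036124 + E(199, 1658)) = (164503228591/133732435532 + 1168646)/(1036124 + (3 - 1/4*199**2 - 1/4*1658**2 + (669/4)*199 + (669/4)*1658 - 1/2*199*1658)) = 156286040357958263/(133732435532*(1036124 + (3 - 1/4*39601 - 1/4*2748964 + 133131/4 + 554601/2 - 164971))) = 156286040357958263/(133732435532*(1036124 + (3 - 39601/4 - 687241 + 133131/4 + 554601/2 - 164971))) = 156286040357958263/(133732435532*(1036124 - 551526)) = (156286040357958263/133732435532)/484598 = (156286040357958263/133732435532)*(1/484598) = 156286040357958263/64806470793936136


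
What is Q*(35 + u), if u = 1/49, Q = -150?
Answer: -257400/49 ≈ -5253.1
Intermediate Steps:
u = 1/49 ≈ 0.020408
Q*(35 + u) = -150*(35 + 1/49) = -150*1716/49 = -257400/49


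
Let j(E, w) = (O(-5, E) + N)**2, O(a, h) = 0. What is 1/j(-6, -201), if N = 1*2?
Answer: 1/4 ≈ 0.25000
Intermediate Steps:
N = 2
j(E, w) = 4 (j(E, w) = (0 + 2)**2 = 2**2 = 4)
1/j(-6, -201) = 1/4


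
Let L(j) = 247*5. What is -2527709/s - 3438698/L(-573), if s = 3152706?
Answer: -10844325537403/3893591910 ≈ -2785.2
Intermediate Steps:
L(j) = 1235
-2527709/s - 3438698/L(-573) = -2527709/3152706 - 3438698/1235 = -10844325537403/3893591910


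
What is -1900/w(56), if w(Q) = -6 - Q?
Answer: 950/31 ≈ 30.645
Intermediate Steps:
-1900/w(56) = -1900/(-6 - 1*56) = -1900/(-6 - 56) = -1900/(-62) = -1900*(-1/62) = 950/31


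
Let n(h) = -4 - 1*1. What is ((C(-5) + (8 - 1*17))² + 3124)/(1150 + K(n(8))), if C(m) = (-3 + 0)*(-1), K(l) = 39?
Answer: 3160/1189 ≈ 2.6577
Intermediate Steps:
n(h) = -5 (n(h) = -4 - 1 = -5)
C(m) = 3 (C(m) = -3*(-1) = 3)
((C(-5) + (8 - 1*17))² + 3124)/(1150 + K(n(8))) = ((3 + (8 - 1*17))² + 3124)/(1150 + 39) = ((3 + (8 - 17))² + 3124)/1189 = ((3 - 9)² + 3124)*(1/1189) = ((-6)² + 3124)*(1/1189) = (36 + 3124)*(1/1189) = 3160*(1/1189) = 3160/1189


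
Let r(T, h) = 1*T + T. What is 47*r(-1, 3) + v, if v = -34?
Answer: -128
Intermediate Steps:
r(T, h) = 2*T (r(T, h) = T + T = 2*T)
47*r(-1, 3) + v = 47*(2*(-1)) - 34 = 47*(-2) - 34 = -94 - 34 = -128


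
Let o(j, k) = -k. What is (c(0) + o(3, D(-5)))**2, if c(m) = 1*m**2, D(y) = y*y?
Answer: 625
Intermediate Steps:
D(y) = y**2
c(m) = m**2
(c(0) + o(3, D(-5)))**2 = (0**2 - 1*(-5)**2)**2 = (0 - 1*25)**2 = (0 - 25)**2 = (-25)**2 = 625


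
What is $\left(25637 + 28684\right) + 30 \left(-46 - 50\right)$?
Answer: $51441$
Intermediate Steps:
$\left(25637 + 28684\right) + 30 \left(-46 - 50\right) = 54321 + 30 \left(-96\right) = 54321 - 2880 = 51441$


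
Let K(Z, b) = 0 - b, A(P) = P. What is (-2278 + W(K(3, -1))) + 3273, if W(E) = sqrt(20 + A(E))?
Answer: 995 + sqrt(21) ≈ 999.58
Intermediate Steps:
K(Z, b) = -b
W(E) = sqrt(20 + E)
(-2278 + W(K(3, -1))) + 3273 = (-2278 + sqrt(20 - 1*(-1))) + 3273 = (-2278 + sqrt(20 + 1)) + 3273 = (-2278 + sqrt(21)) + 3273 = 995 + sqrt(21)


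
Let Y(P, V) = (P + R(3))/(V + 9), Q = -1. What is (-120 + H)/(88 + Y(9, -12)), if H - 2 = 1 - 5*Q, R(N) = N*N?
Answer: -56/41 ≈ -1.3659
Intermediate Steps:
R(N) = N²
Y(P, V) = (9 + P)/(9 + V) (Y(P, V) = (P + 3²)/(V + 9) = (P + 9)/(9 + V) = (9 + P)/(9 + V))
H = 8 (H = 2 + (1 - 5*(-1)) = 2 + (1 + 5) = 2 + 6 = 8)
(-120 + H)/(88 + Y(9, -12)) = (-120 + 8)/(88 + (9 + 9)/(9 - 12)) = -112/(88 + 18/(-3)) = -112/(88 - ⅓*18) = -112/(88 - 6) = -112/82 = -112*1/82 = -56/41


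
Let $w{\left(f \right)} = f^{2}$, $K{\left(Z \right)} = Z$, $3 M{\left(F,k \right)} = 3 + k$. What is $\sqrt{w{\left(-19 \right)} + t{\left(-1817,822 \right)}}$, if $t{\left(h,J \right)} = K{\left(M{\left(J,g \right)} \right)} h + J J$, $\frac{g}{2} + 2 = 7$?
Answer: $\frac{\sqrt{6013542}}{3} \approx 817.42$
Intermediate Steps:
$g = 10$ ($g = -4 + 2 \cdot 7 = -4 + 14 = 10$)
$M{\left(F,k \right)} = 1 + \frac{k}{3}$ ($M{\left(F,k \right)} = \frac{3 + k}{3} = 1 + \frac{k}{3}$)
$t{\left(h,J \right)} = J^{2} + \frac{13 h}{3}$ ($t{\left(h,J \right)} = \left(1 + \frac{1}{3} \cdot 10\right) h + J J = \left(1 + \frac{10}{3}\right) h + J^{2} = \frac{13 h}{3} + J^{2} = J^{2} + \frac{13 h}{3}$)
$\sqrt{w{\left(-19 \right)} + t{\left(-1817,822 \right)}} = \sqrt{\left(-19\right)^{2} + \left(822^{2} + \frac{13}{3} \left(-1817\right)\right)} = \sqrt{361 + \left(675684 - \frac{23621}{3}\right)} = \sqrt{361 + \frac{2003431}{3}} = \sqrt{\frac{2004514}{3}} = \frac{\sqrt{6013542}}{3}$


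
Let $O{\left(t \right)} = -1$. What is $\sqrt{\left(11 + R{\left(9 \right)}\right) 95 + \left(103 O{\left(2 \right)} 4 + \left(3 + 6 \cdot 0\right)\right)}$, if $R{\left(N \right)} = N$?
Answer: $\sqrt{1491} \approx 38.613$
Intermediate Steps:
$\sqrt{\left(11 + R{\left(9 \right)}\right) 95 + \left(103 O{\left(2 \right)} 4 + \left(3 + 6 \cdot 0\right)\right)} = \sqrt{\left(11 + 9\right) 95 + \left(103 \left(\left(-1\right) 4\right) + \left(3 + 6 \cdot 0\right)\right)} = \sqrt{20 \cdot 95 + \left(103 \left(-4\right) + \left(3 + 0\right)\right)} = \sqrt{1900 + \left(-412 + 3\right)} = \sqrt{1900 - 409} = \sqrt{1491}$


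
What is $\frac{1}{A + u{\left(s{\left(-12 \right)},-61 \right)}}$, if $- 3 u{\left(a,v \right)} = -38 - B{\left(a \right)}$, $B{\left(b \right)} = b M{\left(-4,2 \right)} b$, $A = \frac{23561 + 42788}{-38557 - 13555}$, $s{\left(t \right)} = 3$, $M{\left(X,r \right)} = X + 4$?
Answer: $\frac{156336}{1781209} \approx 0.08777$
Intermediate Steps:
$M{\left(X,r \right)} = 4 + X$
$A = - \frac{66349}{52112}$ ($A = \frac{66349}{-52112} = 66349 \left(- \frac{1}{52112}\right) = - \frac{66349}{52112} \approx -1.2732$)
$B{\left(b \right)} = 0$ ($B{\left(b \right)} = b \left(4 - 4\right) b = b 0 b = 0 b = 0$)
$u{\left(a,v \right)} = \frac{38}{3}$ ($u{\left(a,v \right)} = - \frac{-38 - 0}{3} = - \frac{-38 + 0}{3} = \left(- \frac{1}{3}\right) \left(-38\right) = \frac{38}{3}$)
$\frac{1}{A + u{\left(s{\left(-12 \right)},-61 \right)}} = \frac{1}{- \frac{66349}{52112} + \frac{38}{3}} = \frac{1}{\frac{1781209}{156336}} = \frac{156336}{1781209}$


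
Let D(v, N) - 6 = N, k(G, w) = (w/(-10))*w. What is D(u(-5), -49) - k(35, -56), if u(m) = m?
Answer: 1353/5 ≈ 270.60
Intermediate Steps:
k(G, w) = -w²/10 (k(G, w) = (w*(-⅒))*w = (-w/10)*w = -w²/10)
D(v, N) = 6 + N
D(u(-5), -49) - k(35, -56) = (6 - 49) - (-1)*(-56)²/10 = -43 - (-1)*3136/10 = -43 - 1*(-1568/5) = -43 + 1568/5 = 1353/5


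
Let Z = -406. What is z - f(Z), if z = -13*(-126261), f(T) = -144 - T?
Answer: 1641131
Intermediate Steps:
z = 1641393
z - f(Z) = 1641393 - (-144 - 1*(-406)) = 1641393 - (-144 + 406) = 1641393 - 1*262 = 1641393 - 262 = 1641131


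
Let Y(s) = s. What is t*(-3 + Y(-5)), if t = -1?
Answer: 8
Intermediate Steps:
t*(-3 + Y(-5)) = -(-3 - 5) = -1*(-8) = 8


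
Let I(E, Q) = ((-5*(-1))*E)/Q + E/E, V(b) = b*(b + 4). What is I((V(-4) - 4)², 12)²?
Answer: 529/9 ≈ 58.778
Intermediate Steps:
V(b) = b*(4 + b)
I(E, Q) = 1 + 5*E/Q (I(E, Q) = (5*E)/Q + 1 = 5*E/Q + 1 = 1 + 5*E/Q)
I((V(-4) - 4)², 12)² = ((12 + 5*(-4*(4 - 4) - 4)²)/12)² = ((12 + 5*(-4*0 - 4)²)/12)² = ((12 + 5*(0 - 4)²)/12)² = ((12 + 5*(-4)²)/12)² = ((12 + 5*16)/12)² = ((12 + 80)/12)² = ((1/12)*92)² = (23/3)² = 529/9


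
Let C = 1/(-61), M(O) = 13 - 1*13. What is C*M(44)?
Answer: 0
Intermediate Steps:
M(O) = 0 (M(O) = 13 - 13 = 0)
C = -1/61 ≈ -0.016393
C*M(44) = -1/61*0 = 0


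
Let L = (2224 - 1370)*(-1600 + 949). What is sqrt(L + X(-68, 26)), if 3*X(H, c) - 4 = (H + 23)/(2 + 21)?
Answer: I*sqrt(2646893751)/69 ≈ 745.62*I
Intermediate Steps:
X(H, c) = 5/3 + H/69 (X(H, c) = 4/3 + ((H + 23)/(2 + 21))/3 = 4/3 + ((23 + H)/23)/3 = 4/3 + ((23 + H)*(1/23))/3 = 4/3 + (1 + H/23)/3 = 4/3 + (1/3 + H/69) = 5/3 + H/69)
L = -555954 (L = 854*(-651) = -555954)
sqrt(L + X(-68, 26)) = sqrt(-555954 + (5/3 + (1/69)*(-68))) = sqrt(-555954 + (5/3 - 68/69)) = sqrt(-555954 + 47/69) = sqrt(-38360779/69) = I*sqrt(2646893751)/69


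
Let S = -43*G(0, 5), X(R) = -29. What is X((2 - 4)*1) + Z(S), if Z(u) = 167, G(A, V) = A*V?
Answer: 138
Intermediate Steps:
S = 0 (S = -0*5 = -43*0 = 0)
X((2 - 4)*1) + Z(S) = -29 + 167 = 138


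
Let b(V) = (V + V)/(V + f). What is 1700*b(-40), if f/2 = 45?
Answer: -2720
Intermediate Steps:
f = 90 (f = 2*45 = 90)
b(V) = 2*V/(90 + V) (b(V) = (V + V)/(V + 90) = (2*V)/(90 + V) = 2*V/(90 + V))
1700*b(-40) = 1700*(2*(-40)/(90 - 40)) = 1700*(2*(-40)/50) = 1700*(2*(-40)*(1/50)) = 1700*(-8/5) = -2720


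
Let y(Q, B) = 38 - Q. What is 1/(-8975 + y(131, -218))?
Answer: -1/9068 ≈ -0.00011028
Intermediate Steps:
1/(-8975 + y(131, -218)) = 1/(-8975 + (38 - 1*131)) = 1/(-8975 + (38 - 131)) = 1/(-8975 - 93) = 1/(-9068) = -1/9068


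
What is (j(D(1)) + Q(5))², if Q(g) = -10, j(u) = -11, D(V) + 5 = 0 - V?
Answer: 441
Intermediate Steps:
D(V) = -5 - V (D(V) = -5 + (0 - V) = -5 - V)
(j(D(1)) + Q(5))² = (-11 - 10)² = (-21)² = 441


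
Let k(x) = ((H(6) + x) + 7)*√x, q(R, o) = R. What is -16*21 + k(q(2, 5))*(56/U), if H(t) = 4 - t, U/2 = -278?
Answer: -336 - 98*√2/139 ≈ -337.00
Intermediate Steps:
U = -556 (U = 2*(-278) = -556)
k(x) = √x*(5 + x) (k(x) = (((4 - 1*6) + x) + 7)*√x = (((4 - 6) + x) + 7)*√x = ((-2 + x) + 7)*√x = (5 + x)*√x = √x*(5 + x))
-16*21 + k(q(2, 5))*(56/U) = -16*21 + (√2*(5 + 2))*(56/(-556)) = -336 + (√2*7)*(56*(-1/556)) = -336 + (7*√2)*(-14/139) = -336 - 98*√2/139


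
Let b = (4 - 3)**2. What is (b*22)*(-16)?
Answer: -352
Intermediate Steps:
b = 1 (b = 1**2 = 1)
(b*22)*(-16) = (1*22)*(-16) = 22*(-16) = -352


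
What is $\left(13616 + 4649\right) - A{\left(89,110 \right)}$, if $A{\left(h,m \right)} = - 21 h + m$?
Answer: $20024$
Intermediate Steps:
$A{\left(h,m \right)} = m - 21 h$
$\left(13616 + 4649\right) - A{\left(89,110 \right)} = \left(13616 + 4649\right) - \left(110 - 1869\right) = 18265 - \left(110 - 1869\right) = 18265 - -1759 = 18265 + 1759 = 20024$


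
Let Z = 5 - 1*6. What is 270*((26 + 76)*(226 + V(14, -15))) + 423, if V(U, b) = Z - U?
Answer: 5811363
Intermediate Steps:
Z = -1 (Z = 5 - 6 = -1)
V(U, b) = -1 - U
270*((26 + 76)*(226 + V(14, -15))) + 423 = 270*((26 + 76)*(226 + (-1 - 1*14))) + 423 = 270*(102*(226 + (-1 - 14))) + 423 = 270*(102*(226 - 15)) + 423 = 270*(102*211) + 423 = 270*21522 + 423 = 5810940 + 423 = 5811363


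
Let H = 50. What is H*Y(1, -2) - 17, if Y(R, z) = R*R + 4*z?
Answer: -367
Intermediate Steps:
Y(R, z) = R² + 4*z
H*Y(1, -2) - 17 = 50*(1² + 4*(-2)) - 17 = 50*(1 - 8) - 17 = 50*(-7) - 17 = -350 - 17 = -367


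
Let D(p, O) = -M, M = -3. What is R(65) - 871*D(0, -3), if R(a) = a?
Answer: -2548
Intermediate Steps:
D(p, O) = 3 (D(p, O) = -1*(-3) = 3)
R(65) - 871*D(0, -3) = 65 - 871*3 = 65 - 1*2613 = 65 - 2613 = -2548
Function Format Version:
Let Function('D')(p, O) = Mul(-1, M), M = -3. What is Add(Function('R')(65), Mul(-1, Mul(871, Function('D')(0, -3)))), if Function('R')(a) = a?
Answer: -2548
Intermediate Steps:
Function('D')(p, O) = 3 (Function('D')(p, O) = Mul(-1, -3) = 3)
Add(Function('R')(65), Mul(-1, Mul(871, Function('D')(0, -3)))) = Add(65, Mul(-1, Mul(871, 3))) = Add(65, Mul(-1, 2613)) = Add(65, -2613) = -2548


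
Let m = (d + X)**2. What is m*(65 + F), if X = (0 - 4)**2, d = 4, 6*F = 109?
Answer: 99800/3 ≈ 33267.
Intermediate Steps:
F = 109/6 (F = (1/6)*109 = 109/6 ≈ 18.167)
X = 16 (X = (-4)**2 = 16)
m = 400 (m = (4 + 16)**2 = 20**2 = 400)
m*(65 + F) = 400*(65 + 109/6) = 400*(499/6) = 99800/3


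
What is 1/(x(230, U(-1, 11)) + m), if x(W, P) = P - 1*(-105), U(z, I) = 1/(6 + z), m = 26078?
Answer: 5/130916 ≈ 3.8192e-5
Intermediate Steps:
x(W, P) = 105 + P (x(W, P) = P + 105 = 105 + P)
1/(x(230, U(-1, 11)) + m) = 1/((105 + 1/(6 - 1)) + 26078) = 1/((105 + 1/5) + 26078) = 1/(526/5 + 26078) = 1/(130916/5) = 5/130916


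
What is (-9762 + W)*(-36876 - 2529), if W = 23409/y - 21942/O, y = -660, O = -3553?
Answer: 5483357451369/14212 ≈ 3.8583e+8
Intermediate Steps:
W = -2081529/71060 (W = 23409/(-660) - 21942/(-3553) = 23409*(-1/660) - 21942*(-1/3553) = -7803/220 + 21942/3553 = -2081529/71060 ≈ -29.293)
(-9762 + W)*(-36876 - 2529) = (-9762 - 2081529/71060)*(-36876 - 2529) = -695769249/71060*(-39405) = 5483357451369/14212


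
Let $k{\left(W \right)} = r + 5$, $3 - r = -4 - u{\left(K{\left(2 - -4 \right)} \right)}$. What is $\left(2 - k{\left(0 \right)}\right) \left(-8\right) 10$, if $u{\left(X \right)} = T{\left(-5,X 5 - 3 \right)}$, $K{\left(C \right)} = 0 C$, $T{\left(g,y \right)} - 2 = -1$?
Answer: $880$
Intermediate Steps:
$T{\left(g,y \right)} = 1$ ($T{\left(g,y \right)} = 2 - 1 = 1$)
$K{\left(C \right)} = 0$
$u{\left(X \right)} = 1$
$r = 8$ ($r = 3 - \left(-4 - 1\right) = 3 - -5 = 3 + 5 = 8$)
$k{\left(W \right)} = 13$ ($k{\left(W \right)} = 8 + 5 = 13$)
$\left(2 - k{\left(0 \right)}\right) \left(-8\right) 10 = \left(2 - 13\right) \left(-8\right) 10 = \left(-11\right) \left(-8\right) 10 = 88 \cdot 10 = 880$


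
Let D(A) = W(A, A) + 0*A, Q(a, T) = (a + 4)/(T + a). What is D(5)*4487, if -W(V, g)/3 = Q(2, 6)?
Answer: -40383/4 ≈ -10096.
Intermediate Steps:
Q(a, T) = (4 + a)/(T + a)
W(V, g) = -9/4 (W(V, g) = -3*(4 + 2)/(6 + 2) = -3*6/8 = -3*3/4 = -9/4)
D(A) = -9/4 (D(A) = -9/4 + 0*A = -9/4 + 0 = -9/4)
D(5)*4487 = -9/4*4487 = -40383/4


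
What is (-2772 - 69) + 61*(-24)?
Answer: -4305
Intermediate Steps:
(-2772 - 69) + 61*(-24) = -2841 - 1464 = -4305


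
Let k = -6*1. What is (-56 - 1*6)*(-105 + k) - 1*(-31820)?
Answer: 38702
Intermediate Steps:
k = -6
(-56 - 1*6)*(-105 + k) - 1*(-31820) = (-56 - 1*6)*(-105 - 6) - 1*(-31820) = (-56 - 6)*(-111) + 31820 = -62*(-111) + 31820 = 6882 + 31820 = 38702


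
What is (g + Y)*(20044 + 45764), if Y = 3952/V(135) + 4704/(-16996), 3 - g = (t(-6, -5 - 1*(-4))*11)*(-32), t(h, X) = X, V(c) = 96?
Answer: -12307598616/607 ≈ -2.0276e+7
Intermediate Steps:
g = -349 (g = 3 - (-5 - 1*(-4))*11*(-32) = 3 - (-5 + 4)*11*(-32) = 3 - (-1*11)*(-32) = 3 - (-11)*(-32) = 3 - 1*352 = 3 - 352 = -349)
Y = 148921/3642 (Y = 3952/96 + 4704/(-16996) = 3952*(1/96) + 4704*(-1/16996) = 247/6 - 168/607 = 148921/3642 ≈ 40.890)
(g + Y)*(20044 + 45764) = (-349 + 148921/3642)*(20044 + 45764) = -1122137/3642*65808 = -12307598616/607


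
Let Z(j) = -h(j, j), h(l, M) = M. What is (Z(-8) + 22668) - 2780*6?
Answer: 5996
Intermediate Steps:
Z(j) = -j
(Z(-8) + 22668) - 2780*6 = (-1*(-8) + 22668) - 2780*6 = (8 + 22668) - 16680 = 22676 - 16680 = 5996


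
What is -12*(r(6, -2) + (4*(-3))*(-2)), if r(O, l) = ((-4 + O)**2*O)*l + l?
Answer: 312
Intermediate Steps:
r(O, l) = l + O*l*(-4 + O)**2 (r(O, l) = (O*(-4 + O)**2)*l + l = O*l*(-4 + O)**2 + l = l + O*l*(-4 + O)**2)
-12*(r(6, -2) + (4*(-3))*(-2)) = -12*(-2*(1 + 6*(-4 + 6)**2) + (4*(-3))*(-2)) = -12*(-2*(1 + 6*2**2) - 12*(-2)) = -12*(-2*(1 + 6*4) + 24) = -12*(-2*(1 + 24) + 24) = -12*(-2*25 + 24) = -12*(-50 + 24) = -12*(-26) = 312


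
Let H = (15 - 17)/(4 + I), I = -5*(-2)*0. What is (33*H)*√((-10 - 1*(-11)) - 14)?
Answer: -33*I*√13/2 ≈ -59.492*I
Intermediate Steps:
I = 0 (I = 10*0 = 0)
H = -½ (H = (15 - 17)/(4 + 0) = -2/4 = -2*¼ = -½ ≈ -0.50000)
(33*H)*√((-10 - 1*(-11)) - 14) = (33*(-½))*√((-10 - 1*(-11)) - 14) = -33*√((-10 + 11) - 14)/2 = -33*√(1 - 14)/2 = -33*I*√13/2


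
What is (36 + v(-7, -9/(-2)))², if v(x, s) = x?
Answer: 841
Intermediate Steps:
(36 + v(-7, -9/(-2)))² = (36 - 7)² = 29² = 841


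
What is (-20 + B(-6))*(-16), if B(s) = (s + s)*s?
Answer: -832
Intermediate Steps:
B(s) = 2*s**2 (B(s) = (2*s)*s = 2*s**2)
(-20 + B(-6))*(-16) = (-20 + 2*(-6)**2)*(-16) = (-20 + 2*36)*(-16) = (-20 + 72)*(-16) = 52*(-16) = -832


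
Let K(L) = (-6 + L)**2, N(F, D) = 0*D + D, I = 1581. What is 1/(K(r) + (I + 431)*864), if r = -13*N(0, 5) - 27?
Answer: 1/1747972 ≈ 5.7209e-7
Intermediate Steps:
N(F, D) = D (N(F, D) = 0 + D = D)
r = -92 (r = -13*5 - 27 = -65 - 27 = -92)
1/(K(r) + (I + 431)*864) = 1/((-6 - 92)**2 + (1581 + 431)*864) = 1/((-98)**2 + 2012*864) = 1/(9604 + 1738368) = 1/1747972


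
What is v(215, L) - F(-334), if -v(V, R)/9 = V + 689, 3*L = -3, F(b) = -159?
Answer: -7977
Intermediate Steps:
L = -1 (L = (⅓)*(-3) = -1)
v(V, R) = -6201 - 9*V (v(V, R) = -9*(V + 689) = -9*(689 + V) = -6201 - 9*V)
v(215, L) - F(-334) = (-6201 - 9*215) - 1*(-159) = (-6201 - 1935) + 159 = -8136 + 159 = -7977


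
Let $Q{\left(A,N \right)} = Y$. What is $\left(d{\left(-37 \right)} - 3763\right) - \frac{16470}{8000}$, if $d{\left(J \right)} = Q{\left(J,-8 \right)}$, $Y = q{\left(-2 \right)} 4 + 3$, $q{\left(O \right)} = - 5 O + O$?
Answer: $- \frac{2984047}{800} \approx -3730.1$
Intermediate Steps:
$q{\left(O \right)} = - 4 O$
$Y = 35$ ($Y = \left(-4\right) \left(-2\right) 4 + 3 = 8 \cdot 4 + 3 = 32 + 3 = 35$)
$Q{\left(A,N \right)} = 35$
$d{\left(J \right)} = 35$
$\left(d{\left(-37 \right)} - 3763\right) - \frac{16470}{8000} = \left(35 - 3763\right) - \frac{16470}{8000} = -3728 - \frac{1647}{800} = - \frac{2984047}{800}$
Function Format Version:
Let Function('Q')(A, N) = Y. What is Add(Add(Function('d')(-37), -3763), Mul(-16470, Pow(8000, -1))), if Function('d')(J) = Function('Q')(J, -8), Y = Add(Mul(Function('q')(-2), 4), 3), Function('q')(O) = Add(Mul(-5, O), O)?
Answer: Rational(-2984047, 800) ≈ -3730.1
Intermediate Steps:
Function('q')(O) = Mul(-4, O)
Y = 35 (Y = Add(Mul(Mul(-4, -2), 4), 3) = Add(Mul(8, 4), 3) = Add(32, 3) = 35)
Function('Q')(A, N) = 35
Function('d')(J) = 35
Add(Add(Function('d')(-37), -3763), Mul(-16470, Pow(8000, -1))) = Add(Add(35, -3763), Mul(-16470, Pow(8000, -1))) = Add(-3728, Mul(-16470, Rational(1, 8000))) = Add(-3728, Rational(-1647, 800)) = Rational(-2984047, 800)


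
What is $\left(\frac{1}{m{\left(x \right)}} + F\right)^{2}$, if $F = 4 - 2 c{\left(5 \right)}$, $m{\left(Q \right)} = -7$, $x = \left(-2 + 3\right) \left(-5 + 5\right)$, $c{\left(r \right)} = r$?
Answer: $\frac{1849}{49} \approx 37.735$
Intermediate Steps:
$x = 0$ ($x = 1 \cdot 0 = 0$)
$F = -6$ ($F = 4 - 10 = -6$)
$\left(\frac{1}{m{\left(x \right)}} + F\right)^{2} = \left(\frac{1}{-7} - 6\right)^{2} = \left(- \frac{1}{7} - 6\right)^{2} = \left(- \frac{43}{7}\right)^{2} = \frac{1849}{49}$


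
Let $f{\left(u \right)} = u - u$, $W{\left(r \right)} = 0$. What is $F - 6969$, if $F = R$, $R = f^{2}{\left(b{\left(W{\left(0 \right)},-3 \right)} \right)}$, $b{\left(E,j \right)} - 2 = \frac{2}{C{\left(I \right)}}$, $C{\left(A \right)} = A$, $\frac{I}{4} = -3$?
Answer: $-6969$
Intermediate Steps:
$I = -12$ ($I = 4 \left(-3\right) = -12$)
$b{\left(E,j \right)} = \frac{11}{6}$ ($b{\left(E,j \right)} = 2 + \frac{2}{-12} = 2 + 2 \left(- \frac{1}{12}\right) = 2 - \frac{1}{6} = \frac{11}{6}$)
$f{\left(u \right)} = 0$
$R = 0$ ($R = 0^{2} = 0$)
$F = 0$
$F - 6969 = 0 - 6969 = -6969$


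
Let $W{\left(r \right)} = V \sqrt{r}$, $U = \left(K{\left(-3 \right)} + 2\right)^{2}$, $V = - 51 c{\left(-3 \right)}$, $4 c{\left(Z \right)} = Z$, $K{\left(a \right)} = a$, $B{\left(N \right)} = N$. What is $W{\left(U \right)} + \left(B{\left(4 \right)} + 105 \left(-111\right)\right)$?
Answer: $- \frac{46451}{4} \approx -11613.0$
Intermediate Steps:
$c{\left(Z \right)} = \frac{Z}{4}$
$V = \frac{153}{4}$ ($V = - 51 \cdot \frac{1}{4} \left(-3\right) = \left(-51\right) \left(- \frac{3}{4}\right) = \frac{153}{4} \approx 38.25$)
$U = 1$ ($U = \left(-3 + 2\right)^{2} = \left(-1\right)^{2} = 1$)
$W{\left(r \right)} = \frac{153 \sqrt{r}}{4}$
$W{\left(U \right)} + \left(B{\left(4 \right)} + 105 \left(-111\right)\right) = \frac{153 \sqrt{1}}{4} + \left(4 + 105 \left(-111\right)\right) = \frac{153}{4} \cdot 1 + \left(4 - 11655\right) = \frac{153}{4} - 11651 = - \frac{46451}{4}$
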